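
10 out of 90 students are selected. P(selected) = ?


P = 10/90 = 0.1111

P = 0.1111


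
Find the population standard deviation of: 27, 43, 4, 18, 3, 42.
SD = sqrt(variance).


Mean = 22.8333
Variance = 260.4722
SD = sqrt(260.4722) = 16.1392

SD = 16.1392


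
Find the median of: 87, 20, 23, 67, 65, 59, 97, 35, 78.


Sorted: 20, 23, 35, 59, 65, 67, 78, 87, 97
n = 9 (odd)
Middle value = 65

Median = 65


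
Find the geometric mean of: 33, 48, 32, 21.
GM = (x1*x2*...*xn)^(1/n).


Product = 33 × 48 × 32 × 21 = 1064448
GM = 1064448^(1/4) = 32.1204

GM = 32.1204


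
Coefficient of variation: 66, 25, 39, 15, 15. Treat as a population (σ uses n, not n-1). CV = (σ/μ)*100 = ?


Mean = 32.0000
SD = 19.1416
CV = (19.1416/32.0000)*100 = 59.8174%

CV = 59.8174%


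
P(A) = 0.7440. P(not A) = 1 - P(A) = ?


P(not A) = 1 - 0.7440 = 0.2560

P(not A) = 0.2560


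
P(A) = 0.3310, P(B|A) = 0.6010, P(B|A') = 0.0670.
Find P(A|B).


P(B) = P(B|A)*P(A) + P(B|A')*P(A')
= 0.6010*0.3310 + 0.0670*0.6690
= 0.198931 + 0.044823 = 0.243754
P(A|B) = 0.198931/0.243754 = 0.8161

P(A|B) = 0.8161


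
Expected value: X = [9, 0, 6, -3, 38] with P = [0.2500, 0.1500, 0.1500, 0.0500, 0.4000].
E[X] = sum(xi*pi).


E[X] = 9*0.2500 + 0*0.1500 + 6*0.1500 - 3*0.0500 + 38*0.4000
= 2.2500 + 0 + 0.9000 - 0.1500 + 15.2000
= 18.2000

E[X] = 18.2000


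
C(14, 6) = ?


C(14,6) = 14!/(6! × 8!)
= 87178291200/(720 × 40320)
= 3003

C(14,6) = 3003


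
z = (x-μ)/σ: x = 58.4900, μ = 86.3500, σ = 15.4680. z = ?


z = (58.4900 - 86.3500)/15.4680
= -27.8600/15.4680
= -1.8011

z = -1.8011


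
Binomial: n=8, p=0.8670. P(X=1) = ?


C(8,1) = 8
p^1 = 0.867000
(1-p)^7 = 7.361418e-07
P = 8 * 0.867000 * 7.361418e-07 = 5.1059e-06

P(X=1) = 5.1059e-06


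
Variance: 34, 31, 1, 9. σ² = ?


Mean = 18.7500
Squared deviations: 232.5625, 150.0625, 315.0625, 95.0625
Sum = 792.7500
Variance = 792.7500/4 = 198.1875

Variance = 198.1875


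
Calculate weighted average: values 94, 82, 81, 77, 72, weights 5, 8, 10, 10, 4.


Numerator = 94*5 + 82*8 + 81*10 + 77*10 + 72*4 = 2994
Denominator = 5 + 8 + 10 + 10 + 4 = 37
WM = 2994/37 = 80.9189

WM = 80.9189


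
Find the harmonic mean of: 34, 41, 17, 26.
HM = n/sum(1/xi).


Sum of reciprocals = 1/34 + 1/41 + 1/17 + 1/26 = 0.151087
HM = 4/0.151087 = 26.4748

HM = 26.4748


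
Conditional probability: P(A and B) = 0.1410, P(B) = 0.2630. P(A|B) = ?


P(A|B) = 0.1410/0.2630 = 0.5361

P(A|B) = 0.5361


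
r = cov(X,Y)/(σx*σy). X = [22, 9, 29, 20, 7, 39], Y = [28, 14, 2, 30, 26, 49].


Mean X = 21.0000, Mean Y = 24.8333
SD X = 11.030261, SD Y = 14.496168
Cov = 60.666667
r = 60.666667/(11.030261*14.496168) = 0.3794

r = 0.3794


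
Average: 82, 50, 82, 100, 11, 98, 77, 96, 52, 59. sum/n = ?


Sum = 82 + 50 + 82 + 100 + 11 + 98 + 77 + 96 + 52 + 59 = 707
n = 10
Mean = 707/10 = 70.7000

Mean = 70.7000


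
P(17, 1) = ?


P(17,1) = 17!/16!
= 355687428096000/20922789888000
= 17

P(17,1) = 17


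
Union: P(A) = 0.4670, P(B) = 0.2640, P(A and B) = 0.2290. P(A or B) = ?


P(A∪B) = 0.4670 + 0.2640 - 0.2290
= 0.7310 - 0.2290
= 0.5020

P(A∪B) = 0.5020


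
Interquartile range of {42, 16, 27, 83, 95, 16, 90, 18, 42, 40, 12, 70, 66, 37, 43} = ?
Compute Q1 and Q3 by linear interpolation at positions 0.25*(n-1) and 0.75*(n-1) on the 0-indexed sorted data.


Sorted: 12, 16, 16, 18, 27, 37, 40, 42, 42, 43, 66, 70, 83, 90, 95
Q1 (25th %ile) = 22.5000
Q3 (75th %ile) = 68.0000
IQR = 68.0000 - 22.5000 = 45.5000

IQR = 45.5000


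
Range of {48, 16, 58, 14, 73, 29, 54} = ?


Max = 73, Min = 14
Range = 73 - 14 = 59

Range = 59


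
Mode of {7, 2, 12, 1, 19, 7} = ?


Frequencies: 1:1, 2:1, 7:2, 12:1, 19:1
Max frequency = 2
Mode = 7

Mode = 7


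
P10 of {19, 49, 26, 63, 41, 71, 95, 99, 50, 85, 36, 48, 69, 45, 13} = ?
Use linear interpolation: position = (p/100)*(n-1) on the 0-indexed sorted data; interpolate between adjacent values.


Sorted: 13, 19, 26, 36, 41, 45, 48, 49, 50, 63, 69, 71, 85, 95, 99
n = 15
Index = 10/100 * 14 = 1.4000
Lower = data[1] = 19, Upper = data[2] = 26
P10 = 19 + 0.4000*(7) = 21.8000

P10 = 21.8000


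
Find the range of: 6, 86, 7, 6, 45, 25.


Max = 86, Min = 6
Range = 86 - 6 = 80

Range = 80


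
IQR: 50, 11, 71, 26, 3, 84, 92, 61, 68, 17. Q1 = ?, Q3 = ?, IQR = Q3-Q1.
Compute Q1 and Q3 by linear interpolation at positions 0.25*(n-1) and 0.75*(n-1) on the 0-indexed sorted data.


Sorted: 3, 11, 17, 26, 50, 61, 68, 71, 84, 92
Q1 (25th %ile) = 19.2500
Q3 (75th %ile) = 70.2500
IQR = 70.2500 - 19.2500 = 51.0000

IQR = 51.0000


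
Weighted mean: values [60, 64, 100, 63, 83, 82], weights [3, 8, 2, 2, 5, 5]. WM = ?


Numerator = 60*3 + 64*8 + 100*2 + 63*2 + 83*5 + 82*5 = 1843
Denominator = 3 + 8 + 2 + 2 + 5 + 5 = 25
WM = 1843/25 = 73.7200

WM = 73.7200


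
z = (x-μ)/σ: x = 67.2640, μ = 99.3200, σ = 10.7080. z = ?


z = (67.2640 - 99.3200)/10.7080
= -32.0560/10.7080
= -2.9936

z = -2.9936


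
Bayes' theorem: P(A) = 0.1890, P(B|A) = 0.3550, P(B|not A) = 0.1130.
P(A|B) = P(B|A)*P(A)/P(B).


P(B) = P(B|A)*P(A) + P(B|A')*P(A')
= 0.3550*0.1890 + 0.1130*0.8110
= 0.067095 + 0.091643 = 0.158738
P(A|B) = 0.067095/0.158738 = 0.4227

P(A|B) = 0.4227


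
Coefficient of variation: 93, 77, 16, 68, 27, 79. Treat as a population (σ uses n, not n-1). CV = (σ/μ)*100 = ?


Mean = 60.0000
SD = 28.3666
CV = (28.3666/60.0000)*100 = 47.2777%

CV = 47.2777%


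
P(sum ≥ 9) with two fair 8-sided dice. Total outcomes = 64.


Total outcomes = 8×8 = 64
Favorable (sum ≥ 9): 36
P = 36/64 = 0.5625

P = 0.5625


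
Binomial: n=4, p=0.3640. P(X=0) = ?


C(4,0) = 1
p^0 = 1.000000
(1-p)^4 = 0.163617
P = 1 * 1.000000 * 0.163617 = 0.1636

P(X=0) = 0.1636


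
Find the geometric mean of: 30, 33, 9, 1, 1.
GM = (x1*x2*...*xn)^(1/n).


Product = 30 × 33 × 9 × 1 × 1 = 8910
GM = 8910^(1/5) = 6.1656

GM = 6.1656


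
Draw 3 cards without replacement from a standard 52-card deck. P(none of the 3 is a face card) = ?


P(no face cards) = (40/52) × (39/51) × (38/50)
= 0.4471

P = 0.4471


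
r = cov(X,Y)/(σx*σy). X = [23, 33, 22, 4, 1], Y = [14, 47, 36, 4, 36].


Mean X = 16.6000, Mean Y = 27.4000
SD X = 12.175385, SD Y = 15.869468
Cov = 88.560000
r = 88.560000/(12.175385*15.869468) = 0.4583

r = 0.4583


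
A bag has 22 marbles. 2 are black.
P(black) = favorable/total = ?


P = 2/22 = 0.0909

P = 0.0909


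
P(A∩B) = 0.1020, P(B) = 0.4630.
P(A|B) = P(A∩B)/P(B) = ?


P(A|B) = 0.1020/0.4630 = 0.2203

P(A|B) = 0.2203


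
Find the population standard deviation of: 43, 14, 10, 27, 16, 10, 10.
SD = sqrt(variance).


Mean = 18.5714
Variance = 130.8163
SD = sqrt(130.8163) = 11.4375

SD = 11.4375


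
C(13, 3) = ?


C(13,3) = 13!/(3! × 10!)
= 6227020800/(6 × 3628800)
= 286

C(13,3) = 286


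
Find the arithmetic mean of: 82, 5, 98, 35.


Sum = 82 + 5 + 98 + 35 = 220
n = 4
Mean = 220/4 = 55.0000

Mean = 55.0000


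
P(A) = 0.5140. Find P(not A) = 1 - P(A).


P(not A) = 1 - 0.5140 = 0.4860

P(not A) = 0.4860


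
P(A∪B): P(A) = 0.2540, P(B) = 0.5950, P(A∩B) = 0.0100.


P(A∪B) = 0.2540 + 0.5950 - 0.0100
= 0.8490 - 0.0100
= 0.8390

P(A∪B) = 0.8390


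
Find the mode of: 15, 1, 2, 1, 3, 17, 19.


Frequencies: 1:2, 2:1, 3:1, 15:1, 17:1, 19:1
Max frequency = 2
Mode = 1

Mode = 1


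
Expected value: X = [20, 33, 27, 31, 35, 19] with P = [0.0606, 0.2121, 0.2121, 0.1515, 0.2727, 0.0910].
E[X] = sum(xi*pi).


E[X] = 20*0.0606 + 33*0.2121 + 27*0.2121 + 31*0.1515 + 35*0.2727 + 19*0.0910
= 1.2120 + 6.9993 + 5.7267 + 4.6965 + 9.5445 + 1.7290
= 29.9080

E[X] = 29.9080


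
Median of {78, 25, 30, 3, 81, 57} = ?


Sorted: 3, 25, 30, 57, 78, 81
n = 6 (even)
Middle values: 30 and 57
Median = (30+57)/2 = 43.5000

Median = 43.5000


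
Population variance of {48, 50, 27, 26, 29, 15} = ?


Mean = 32.5000
Squared deviations: 240.2500, 306.2500, 30.2500, 42.2500, 12.2500, 306.2500
Sum = 937.5000
Variance = 937.5000/6 = 156.2500

Variance = 156.2500


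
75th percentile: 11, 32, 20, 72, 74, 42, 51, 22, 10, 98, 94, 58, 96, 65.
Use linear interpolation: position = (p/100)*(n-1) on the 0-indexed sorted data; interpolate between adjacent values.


Sorted: 10, 11, 20, 22, 32, 42, 51, 58, 65, 72, 74, 94, 96, 98
n = 14
Index = 75/100 * 13 = 9.7500
Lower = data[9] = 72, Upper = data[10] = 74
P75 = 72 + 0.7500*(2) = 73.5000

P75 = 73.5000


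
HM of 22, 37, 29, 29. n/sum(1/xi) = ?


Sum of reciprocals = 1/22 + 1/37 + 1/29 + 1/29 = 0.141447
HM = 4/0.141447 = 28.2791

HM = 28.2791


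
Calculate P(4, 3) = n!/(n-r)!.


P(4,3) = 4!/1!
= 24/1
= 24

P(4,3) = 24


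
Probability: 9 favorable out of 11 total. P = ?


P = 9/11 = 0.8182

P = 0.8182


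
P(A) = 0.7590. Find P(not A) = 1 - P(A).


P(not A) = 1 - 0.7590 = 0.2410

P(not A) = 0.2410


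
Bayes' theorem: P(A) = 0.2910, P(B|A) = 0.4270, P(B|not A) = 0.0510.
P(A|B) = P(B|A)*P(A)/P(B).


P(B) = P(B|A)*P(A) + P(B|A')*P(A')
= 0.4270*0.2910 + 0.0510*0.7090
= 0.124257 + 0.036159 = 0.160416
P(A|B) = 0.124257/0.160416 = 0.7746

P(A|B) = 0.7746


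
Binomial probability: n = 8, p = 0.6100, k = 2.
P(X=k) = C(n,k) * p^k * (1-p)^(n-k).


C(8,2) = 28
p^2 = 0.372100
(1-p)^6 = 0.003519
P = 28 * 0.372100 * 0.003519 = 0.0367

P(X=2) = 0.0367


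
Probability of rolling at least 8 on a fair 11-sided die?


Favorable outcomes (roll ≥ 8): 4
Total outcomes = 11
P = 4/11 = 0.3636

P = 0.3636


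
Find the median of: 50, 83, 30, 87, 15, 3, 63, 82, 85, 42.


Sorted: 3, 15, 30, 42, 50, 63, 82, 83, 85, 87
n = 10 (even)
Middle values: 50 and 63
Median = (50+63)/2 = 56.5000

Median = 56.5000


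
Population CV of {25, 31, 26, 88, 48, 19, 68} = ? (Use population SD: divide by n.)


Mean = 43.5714
SD = 23.9216
CV = (23.9216/43.5714)*100 = 54.9021%

CV = 54.9021%


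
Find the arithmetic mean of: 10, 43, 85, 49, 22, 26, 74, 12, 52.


Sum = 10 + 43 + 85 + 49 + 22 + 26 + 74 + 12 + 52 = 373
n = 9
Mean = 373/9 = 41.4444

Mean = 41.4444


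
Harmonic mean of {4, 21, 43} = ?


Sum of reciprocals = 1/4 + 1/21 + 1/43 = 0.320875
HM = 3/0.320875 = 9.3494

HM = 9.3494


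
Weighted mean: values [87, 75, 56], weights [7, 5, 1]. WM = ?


Numerator = 87*7 + 75*5 + 56*1 = 1040
Denominator = 7 + 5 + 1 = 13
WM = 1040/13 = 80.0000

WM = 80.0000


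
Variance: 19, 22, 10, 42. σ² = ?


Mean = 23.2500
Squared deviations: 18.0625, 1.5625, 175.5625, 351.5625
Sum = 546.7500
Variance = 546.7500/4 = 136.6875

Variance = 136.6875


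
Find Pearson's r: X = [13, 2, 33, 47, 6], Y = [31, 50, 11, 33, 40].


Mean X = 20.2000, Mean Y = 33.0000
SD X = 17.127755, SD Y = 12.853015
Cov = -135.200000
r = -135.200000/(17.127755*12.853015) = -0.6141

r = -0.6141


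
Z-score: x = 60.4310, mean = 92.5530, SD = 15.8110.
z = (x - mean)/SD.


z = (60.4310 - 92.5530)/15.8110
= -32.1220/15.8110
= -2.0316

z = -2.0316


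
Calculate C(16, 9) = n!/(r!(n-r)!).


C(16,9) = 16!/(9! × 7!)
= 20922789888000/(362880 × 5040)
= 11440

C(16,9) = 11440


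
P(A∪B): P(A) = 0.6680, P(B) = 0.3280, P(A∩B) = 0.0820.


P(A∪B) = 0.6680 + 0.3280 - 0.0820
= 0.9960 - 0.0820
= 0.9140

P(A∪B) = 0.9140


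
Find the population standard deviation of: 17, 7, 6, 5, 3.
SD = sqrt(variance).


Mean = 7.6000
Variance = 23.8400
SD = sqrt(23.8400) = 4.8826

SD = 4.8826


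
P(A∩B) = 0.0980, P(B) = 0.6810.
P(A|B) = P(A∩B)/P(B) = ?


P(A|B) = 0.0980/0.6810 = 0.1439

P(A|B) = 0.1439


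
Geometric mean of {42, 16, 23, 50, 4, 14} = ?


Product = 42 × 16 × 23 × 50 × 4 × 14 = 43276800
GM = 43276800^(1/6) = 18.7374

GM = 18.7374


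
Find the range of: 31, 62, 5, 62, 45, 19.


Max = 62, Min = 5
Range = 62 - 5 = 57

Range = 57


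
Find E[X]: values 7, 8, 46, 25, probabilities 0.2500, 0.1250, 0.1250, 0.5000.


E[X] = 7*0.2500 + 8*0.1250 + 46*0.1250 + 25*0.5000
= 1.7500 + 1.0000 + 5.7500 + 12.5000
= 21.0000

E[X] = 21.0000


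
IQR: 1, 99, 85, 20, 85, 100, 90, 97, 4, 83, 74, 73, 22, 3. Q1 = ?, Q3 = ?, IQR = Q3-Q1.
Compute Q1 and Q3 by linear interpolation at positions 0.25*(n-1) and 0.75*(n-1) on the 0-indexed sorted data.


Sorted: 1, 3, 4, 20, 22, 73, 74, 83, 85, 85, 90, 97, 99, 100
Q1 (25th %ile) = 20.5000
Q3 (75th %ile) = 88.7500
IQR = 88.7500 - 20.5000 = 68.2500

IQR = 68.2500


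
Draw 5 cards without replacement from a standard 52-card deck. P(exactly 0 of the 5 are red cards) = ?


Hypergeometric: P(X=0) = C(26,0)·C(26,5) / C(52,5)
= 1 × 65780 / 2598960
= 65780/2598960 = 0.0253

P = 0.0253


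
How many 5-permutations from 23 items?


P(23,5) = 23!/18!
= 25852016738884976640000/6402373705728000
= 4037880

P(23,5) = 4037880


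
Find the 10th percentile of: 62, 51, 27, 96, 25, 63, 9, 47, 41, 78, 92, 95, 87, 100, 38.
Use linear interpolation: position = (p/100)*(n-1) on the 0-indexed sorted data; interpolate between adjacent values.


Sorted: 9, 25, 27, 38, 41, 47, 51, 62, 63, 78, 87, 92, 95, 96, 100
n = 15
Index = 10/100 * 14 = 1.4000
Lower = data[1] = 25, Upper = data[2] = 27
P10 = 25 + 0.4000*(2) = 25.8000

P10 = 25.8000


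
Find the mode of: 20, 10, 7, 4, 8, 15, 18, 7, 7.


Frequencies: 4:1, 7:3, 8:1, 10:1, 15:1, 18:1, 20:1
Max frequency = 3
Mode = 7

Mode = 7


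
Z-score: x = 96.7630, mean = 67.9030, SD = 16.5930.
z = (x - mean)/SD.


z = (96.7630 - 67.9030)/16.5930
= 28.8600/16.5930
= 1.7393

z = 1.7393


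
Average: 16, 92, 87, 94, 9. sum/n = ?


Sum = 16 + 92 + 87 + 94 + 9 = 298
n = 5
Mean = 298/5 = 59.6000

Mean = 59.6000


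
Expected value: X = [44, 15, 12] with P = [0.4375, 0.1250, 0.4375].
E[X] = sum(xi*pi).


E[X] = 44*0.4375 + 15*0.1250 + 12*0.4375
= 19.2500 + 1.8750 + 5.2500
= 26.3750

E[X] = 26.3750


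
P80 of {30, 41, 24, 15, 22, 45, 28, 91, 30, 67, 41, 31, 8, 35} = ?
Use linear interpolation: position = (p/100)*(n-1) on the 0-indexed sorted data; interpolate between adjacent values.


Sorted: 8, 15, 22, 24, 28, 30, 30, 31, 35, 41, 41, 45, 67, 91
n = 14
Index = 80/100 * 13 = 10.4000
Lower = data[10] = 41, Upper = data[11] = 45
P80 = 41 + 0.4000*(4) = 42.6000

P80 = 42.6000


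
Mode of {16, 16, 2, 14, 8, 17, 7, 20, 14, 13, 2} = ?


Frequencies: 2:2, 7:1, 8:1, 13:1, 14:2, 16:2, 17:1, 20:1
Max frequency = 2
Mode = 2, 14, 16

Mode = 2, 14, 16


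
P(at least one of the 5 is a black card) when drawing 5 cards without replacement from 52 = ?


P(at least one) = 1 - P(none)
P(none) = (26/52) × (25/51) × (24/50) × (23/49) × (22/48) = 0.025310
P(at least one) = 1 - 0.025310 = 0.9747

P = 0.9747


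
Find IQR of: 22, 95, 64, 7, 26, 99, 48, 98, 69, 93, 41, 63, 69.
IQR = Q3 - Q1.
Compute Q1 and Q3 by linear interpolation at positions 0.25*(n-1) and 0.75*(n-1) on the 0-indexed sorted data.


Sorted: 7, 22, 26, 41, 48, 63, 64, 69, 69, 93, 95, 98, 99
Q1 (25th %ile) = 41.0000
Q3 (75th %ile) = 93.0000
IQR = 93.0000 - 41.0000 = 52.0000

IQR = 52.0000


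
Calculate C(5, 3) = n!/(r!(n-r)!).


C(5,3) = 5!/(3! × 2!)
= 120/(6 × 2)
= 10

C(5,3) = 10


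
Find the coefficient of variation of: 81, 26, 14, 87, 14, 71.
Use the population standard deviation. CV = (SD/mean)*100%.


Mean = 48.8333
SD = 31.4400
CV = (31.4400/48.8333)*100 = 64.3822%

CV = 64.3822%


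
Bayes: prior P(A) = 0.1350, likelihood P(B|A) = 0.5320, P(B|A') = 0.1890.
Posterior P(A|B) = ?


P(B) = P(B|A)*P(A) + P(B|A')*P(A')
= 0.5320*0.1350 + 0.1890*0.8650
= 0.071820 + 0.163485 = 0.235305
P(A|B) = 0.071820/0.235305 = 0.3052

P(A|B) = 0.3052


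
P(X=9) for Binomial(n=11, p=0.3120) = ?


C(11,9) = 55
p^9 = 2.801505e-05
(1-p)^2 = 0.473344
P = 55 * 2.801505e-05 * 0.473344 = 0.0007

P(X=9) = 0.0007


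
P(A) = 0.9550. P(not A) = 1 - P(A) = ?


P(not A) = 1 - 0.9550 = 0.0450

P(not A) = 0.0450


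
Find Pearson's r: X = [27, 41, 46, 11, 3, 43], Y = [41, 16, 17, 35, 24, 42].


Mean X = 28.5000, Mean Y = 29.1667
SD X = 16.489896, SD Y = 10.699169
Cov = -29.916667
r = -29.916667/(16.489896*10.699169) = -0.1696

r = -0.1696


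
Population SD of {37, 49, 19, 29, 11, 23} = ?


Mean = 28.0000
Variance = 153.0000
SD = sqrt(153.0000) = 12.3693

SD = 12.3693


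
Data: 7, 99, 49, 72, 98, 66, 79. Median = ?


Sorted: 7, 49, 66, 72, 79, 98, 99
n = 7 (odd)
Middle value = 72

Median = 72


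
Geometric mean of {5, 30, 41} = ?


Product = 5 × 30 × 41 = 6150
GM = 6150^(1/3) = 18.3214

GM = 18.3214


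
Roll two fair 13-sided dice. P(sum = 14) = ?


Total outcomes = 13×13 = 169
Favorable (sum = 14): 13
P = 13/169 = 0.0769

P = 0.0769


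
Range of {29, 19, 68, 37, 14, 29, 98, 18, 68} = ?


Max = 98, Min = 14
Range = 98 - 14 = 84

Range = 84


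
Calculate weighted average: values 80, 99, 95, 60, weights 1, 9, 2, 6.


Numerator = 80*1 + 99*9 + 95*2 + 60*6 = 1521
Denominator = 1 + 9 + 2 + 6 = 18
WM = 1521/18 = 84.5000

WM = 84.5000


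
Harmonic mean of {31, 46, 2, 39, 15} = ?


Sum of reciprocals = 1/31 + 1/46 + 1/2 + 1/39 + 1/15 = 0.646305
HM = 5/0.646305 = 7.7363

HM = 7.7363


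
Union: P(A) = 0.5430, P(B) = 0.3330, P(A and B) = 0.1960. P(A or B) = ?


P(A∪B) = 0.5430 + 0.3330 - 0.1960
= 0.8760 - 0.1960
= 0.6800

P(A∪B) = 0.6800


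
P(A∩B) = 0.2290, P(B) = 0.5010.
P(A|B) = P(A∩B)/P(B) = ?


P(A|B) = 0.2290/0.5010 = 0.4571

P(A|B) = 0.4571


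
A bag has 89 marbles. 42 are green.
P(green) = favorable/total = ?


P = 42/89 = 0.4719

P = 0.4719


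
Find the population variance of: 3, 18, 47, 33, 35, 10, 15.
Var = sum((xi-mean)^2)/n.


Mean = 23.0000
Squared deviations: 400.0000, 25.0000, 576.0000, 100.0000, 144.0000, 169.0000, 64.0000
Sum = 1478.0000
Variance = 1478.0000/7 = 211.1429

Variance = 211.1429


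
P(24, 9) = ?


P(24,9) = 24!/15!
= 620448401733239439360000/1307674368000
= 474467051520

P(24,9) = 474467051520


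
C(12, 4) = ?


C(12,4) = 12!/(4! × 8!)
= 479001600/(24 × 40320)
= 495

C(12,4) = 495


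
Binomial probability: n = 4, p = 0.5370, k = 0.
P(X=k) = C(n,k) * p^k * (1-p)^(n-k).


C(4,0) = 1
p^0 = 1.000000
(1-p)^4 = 0.045954
P = 1 * 1.000000 * 0.045954 = 0.0460

P(X=0) = 0.0460


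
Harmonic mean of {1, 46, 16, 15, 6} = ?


Sum of reciprocals = 1/1 + 1/46 + 1/16 + 1/15 + 1/6 = 1.317572
HM = 5/1.317572 = 3.7949

HM = 3.7949


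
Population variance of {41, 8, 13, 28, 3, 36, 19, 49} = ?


Mean = 24.6250
Squared deviations: 268.1406, 276.3906, 135.1406, 11.3906, 467.6406, 129.3906, 31.6406, 594.1406
Sum = 1913.8750
Variance = 1913.8750/8 = 239.2344

Variance = 239.2344


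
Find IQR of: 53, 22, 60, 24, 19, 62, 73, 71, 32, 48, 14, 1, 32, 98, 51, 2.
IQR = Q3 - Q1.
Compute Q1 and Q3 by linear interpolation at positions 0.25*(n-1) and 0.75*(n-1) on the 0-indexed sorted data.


Sorted: 1, 2, 14, 19, 22, 24, 32, 32, 48, 51, 53, 60, 62, 71, 73, 98
Q1 (25th %ile) = 21.2500
Q3 (75th %ile) = 60.5000
IQR = 60.5000 - 21.2500 = 39.2500

IQR = 39.2500


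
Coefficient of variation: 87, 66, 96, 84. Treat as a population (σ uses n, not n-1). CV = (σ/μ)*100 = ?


Mean = 83.2500
SD = 10.8944
CV = (10.8944/83.2500)*100 = 13.0863%

CV = 13.0863%


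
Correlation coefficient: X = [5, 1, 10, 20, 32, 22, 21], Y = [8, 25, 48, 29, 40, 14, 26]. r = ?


Mean X = 15.8571, Mean Y = 27.1429
SD X = 10.105565, SD Y = 12.811028
Cov = 35.163265
r = 35.163265/(10.105565*12.811028) = 0.2716

r = 0.2716


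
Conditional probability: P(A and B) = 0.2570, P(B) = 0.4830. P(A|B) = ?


P(A|B) = 0.2570/0.4830 = 0.5321

P(A|B) = 0.5321


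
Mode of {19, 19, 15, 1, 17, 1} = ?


Frequencies: 1:2, 15:1, 17:1, 19:2
Max frequency = 2
Mode = 1, 19

Mode = 1, 19


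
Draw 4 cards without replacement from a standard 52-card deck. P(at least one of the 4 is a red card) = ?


P(at least one) = 1 - P(none)
P(none) = (26/52) × (25/51) × (24/50) × (23/49) = 0.055222
P(at least one) = 1 - 0.055222 = 0.9448

P = 0.9448


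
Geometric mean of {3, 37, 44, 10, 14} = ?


Product = 3 × 37 × 44 × 10 × 14 = 683760
GM = 683760^(1/5) = 14.6886

GM = 14.6886


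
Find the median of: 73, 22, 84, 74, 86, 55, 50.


Sorted: 22, 50, 55, 73, 74, 84, 86
n = 7 (odd)
Middle value = 73

Median = 73


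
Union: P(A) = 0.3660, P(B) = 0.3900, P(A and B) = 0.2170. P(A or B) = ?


P(A∪B) = 0.3660 + 0.3900 - 0.2170
= 0.7560 - 0.2170
= 0.5390

P(A∪B) = 0.5390


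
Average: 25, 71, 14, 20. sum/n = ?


Sum = 25 + 71 + 14 + 20 = 130
n = 4
Mean = 130/4 = 32.5000

Mean = 32.5000


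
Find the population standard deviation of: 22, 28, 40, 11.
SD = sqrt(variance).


Mean = 25.2500
Variance = 109.6875
SD = sqrt(109.6875) = 10.4732

SD = 10.4732


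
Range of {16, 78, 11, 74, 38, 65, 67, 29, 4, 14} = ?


Max = 78, Min = 4
Range = 78 - 4 = 74

Range = 74


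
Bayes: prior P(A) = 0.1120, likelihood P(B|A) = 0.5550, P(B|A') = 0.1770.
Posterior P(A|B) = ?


P(B) = P(B|A)*P(A) + P(B|A')*P(A')
= 0.5550*0.1120 + 0.1770*0.8880
= 0.062160 + 0.157176 = 0.219336
P(A|B) = 0.062160/0.219336 = 0.2834

P(A|B) = 0.2834


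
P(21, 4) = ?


P(21,4) = 21!/17!
= 51090942171709440000/355687428096000
= 143640

P(21,4) = 143640


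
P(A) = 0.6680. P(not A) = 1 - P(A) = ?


P(not A) = 1 - 0.6680 = 0.3320

P(not A) = 0.3320


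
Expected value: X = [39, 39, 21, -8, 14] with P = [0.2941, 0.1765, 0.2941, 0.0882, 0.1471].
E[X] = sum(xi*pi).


E[X] = 39*0.2941 + 39*0.1765 + 21*0.2941 - 8*0.0882 + 14*0.1471
= 11.4699 + 6.8835 + 6.1761 - 0.7056 + 2.0594
= 25.8833

E[X] = 25.8833


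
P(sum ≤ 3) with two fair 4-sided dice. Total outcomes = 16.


Total outcomes = 4×4 = 16
Favorable (sum ≤ 3): 3
P = 3/16 = 0.1875

P = 0.1875


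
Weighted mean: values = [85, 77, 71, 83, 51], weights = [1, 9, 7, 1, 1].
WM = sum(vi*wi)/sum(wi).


Numerator = 85*1 + 77*9 + 71*7 + 83*1 + 51*1 = 1409
Denominator = 1 + 9 + 7 + 1 + 1 = 19
WM = 1409/19 = 74.1579

WM = 74.1579


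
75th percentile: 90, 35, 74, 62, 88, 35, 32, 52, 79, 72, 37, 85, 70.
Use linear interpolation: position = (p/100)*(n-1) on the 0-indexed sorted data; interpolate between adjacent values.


Sorted: 32, 35, 35, 37, 52, 62, 70, 72, 74, 79, 85, 88, 90
n = 13
Index = 75/100 * 12 = 9.0000
Lower = data[9] = 79, Upper = data[10] = 85
P75 = 79 + 0*(6) = 79.0000

P75 = 79.0000


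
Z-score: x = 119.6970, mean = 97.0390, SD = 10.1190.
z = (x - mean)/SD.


z = (119.6970 - 97.0390)/10.1190
= 22.6580/10.1190
= 2.2392

z = 2.2392


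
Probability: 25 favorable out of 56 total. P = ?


P = 25/56 = 0.4464

P = 0.4464


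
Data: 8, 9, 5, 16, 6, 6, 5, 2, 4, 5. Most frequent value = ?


Frequencies: 2:1, 4:1, 5:3, 6:2, 8:1, 9:1, 16:1
Max frequency = 3
Mode = 5

Mode = 5


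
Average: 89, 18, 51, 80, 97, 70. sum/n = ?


Sum = 89 + 18 + 51 + 80 + 97 + 70 = 405
n = 6
Mean = 405/6 = 67.5000

Mean = 67.5000


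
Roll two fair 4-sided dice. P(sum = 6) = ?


Total outcomes = 4×4 = 16
Favorable (sum = 6): 3
P = 3/16 = 0.1875

P = 0.1875


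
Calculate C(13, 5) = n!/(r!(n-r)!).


C(13,5) = 13!/(5! × 8!)
= 6227020800/(120 × 40320)
= 1287

C(13,5) = 1287


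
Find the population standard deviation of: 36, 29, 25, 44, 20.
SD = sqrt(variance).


Mean = 30.8000
Variance = 70.9600
SD = sqrt(70.9600) = 8.4238

SD = 8.4238


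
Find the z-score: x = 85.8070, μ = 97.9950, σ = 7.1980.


z = (85.8070 - 97.9950)/7.1980
= -12.1880/7.1980
= -1.6932

z = -1.6932


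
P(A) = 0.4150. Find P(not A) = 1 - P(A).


P(not A) = 1 - 0.4150 = 0.5850

P(not A) = 0.5850


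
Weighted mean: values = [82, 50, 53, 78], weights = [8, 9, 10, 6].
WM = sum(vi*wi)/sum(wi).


Numerator = 82*8 + 50*9 + 53*10 + 78*6 = 2104
Denominator = 8 + 9 + 10 + 6 = 33
WM = 2104/33 = 63.7576

WM = 63.7576


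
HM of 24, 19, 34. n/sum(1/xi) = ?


Sum of reciprocals = 1/24 + 1/19 + 1/34 = 0.123710
HM = 3/0.123710 = 24.2503

HM = 24.2503


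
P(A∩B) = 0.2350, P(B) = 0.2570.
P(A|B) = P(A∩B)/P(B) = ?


P(A|B) = 0.2350/0.2570 = 0.9144

P(A|B) = 0.9144


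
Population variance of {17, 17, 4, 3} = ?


Mean = 10.2500
Squared deviations: 45.5625, 45.5625, 39.0625, 52.5625
Sum = 182.7500
Variance = 182.7500/4 = 45.6875

Variance = 45.6875


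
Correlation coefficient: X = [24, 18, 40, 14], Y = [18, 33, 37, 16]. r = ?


Mean X = 24.0000, Mean Y = 26.0000
SD X = 9.899495, SD Y = 9.137833
Cov = 58.500000
r = 58.500000/(9.899495*9.137833) = 0.6467

r = 0.6467


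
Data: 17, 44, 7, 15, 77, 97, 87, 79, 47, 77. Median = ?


Sorted: 7, 15, 17, 44, 47, 77, 77, 79, 87, 97
n = 10 (even)
Middle values: 47 and 77
Median = (47+77)/2 = 62.0000

Median = 62.0000


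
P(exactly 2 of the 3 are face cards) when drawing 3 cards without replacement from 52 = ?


Hypergeometric: P(X=2) = C(12,2)·C(40,1) / C(52,3)
= 66 × 40 / 22100
= 2640/22100 = 0.1195

P = 0.1195


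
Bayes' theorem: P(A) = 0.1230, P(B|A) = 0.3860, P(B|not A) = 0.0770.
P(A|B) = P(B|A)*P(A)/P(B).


P(B) = P(B|A)*P(A) + P(B|A')*P(A')
= 0.3860*0.1230 + 0.0770*0.8770
= 0.047478 + 0.067529 = 0.115007
P(A|B) = 0.047478/0.115007 = 0.4128

P(A|B) = 0.4128


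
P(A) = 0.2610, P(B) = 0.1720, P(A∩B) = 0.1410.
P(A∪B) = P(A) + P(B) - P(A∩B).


P(A∪B) = 0.2610 + 0.1720 - 0.1410
= 0.4330 - 0.1410
= 0.2920

P(A∪B) = 0.2920


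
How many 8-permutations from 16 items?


P(16,8) = 16!/8!
= 20922789888000/40320
= 518918400

P(16,8) = 518918400


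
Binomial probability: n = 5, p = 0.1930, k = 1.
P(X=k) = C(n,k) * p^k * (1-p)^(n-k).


C(5,1) = 5
p^1 = 0.193000
(1-p)^4 = 0.424125
P = 5 * 0.193000 * 0.424125 = 0.4093

P(X=1) = 0.4093


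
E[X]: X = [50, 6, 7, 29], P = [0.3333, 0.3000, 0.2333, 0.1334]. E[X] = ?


E[X] = 50*0.3333 + 6*0.3000 + 7*0.2333 + 29*0.1334
= 16.6650 + 1.8000 + 1.6331 + 3.8686
= 23.9667

E[X] = 23.9667


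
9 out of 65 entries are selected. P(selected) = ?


P = 9/65 = 0.1385

P = 0.1385


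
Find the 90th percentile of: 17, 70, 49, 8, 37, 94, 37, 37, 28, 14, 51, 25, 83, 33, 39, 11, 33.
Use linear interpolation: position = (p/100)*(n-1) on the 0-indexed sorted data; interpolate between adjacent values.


Sorted: 8, 11, 14, 17, 25, 28, 33, 33, 37, 37, 37, 39, 49, 51, 70, 83, 94
n = 17
Index = 90/100 * 16 = 14.4000
Lower = data[14] = 70, Upper = data[15] = 83
P90 = 70 + 0.4000*(13) = 75.2000

P90 = 75.2000


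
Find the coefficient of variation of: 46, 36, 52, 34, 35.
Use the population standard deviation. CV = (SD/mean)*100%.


Mean = 40.6000
SD = 7.1442
CV = (7.1442/40.6000)*100 = 17.5966%

CV = 17.5966%


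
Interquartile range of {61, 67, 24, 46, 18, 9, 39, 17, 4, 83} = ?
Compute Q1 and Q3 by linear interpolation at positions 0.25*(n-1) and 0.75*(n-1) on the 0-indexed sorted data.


Sorted: 4, 9, 17, 18, 24, 39, 46, 61, 67, 83
Q1 (25th %ile) = 17.2500
Q3 (75th %ile) = 57.2500
IQR = 57.2500 - 17.2500 = 40.0000

IQR = 40.0000


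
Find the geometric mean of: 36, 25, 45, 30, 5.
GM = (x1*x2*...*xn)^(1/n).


Product = 36 × 25 × 45 × 30 × 5 = 6075000
GM = 6075000^(1/5) = 22.7357

GM = 22.7357


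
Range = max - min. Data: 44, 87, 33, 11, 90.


Max = 90, Min = 11
Range = 90 - 11 = 79

Range = 79


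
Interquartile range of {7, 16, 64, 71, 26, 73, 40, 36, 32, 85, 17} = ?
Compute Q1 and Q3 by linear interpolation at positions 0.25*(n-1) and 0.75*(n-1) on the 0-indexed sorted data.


Sorted: 7, 16, 17, 26, 32, 36, 40, 64, 71, 73, 85
Q1 (25th %ile) = 21.5000
Q3 (75th %ile) = 67.5000
IQR = 67.5000 - 21.5000 = 46.0000

IQR = 46.0000


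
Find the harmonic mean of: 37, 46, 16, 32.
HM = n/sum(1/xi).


Sum of reciprocals = 1/37 + 1/46 + 1/16 + 1/32 = 0.142516
HM = 4/0.142516 = 28.0670

HM = 28.0670


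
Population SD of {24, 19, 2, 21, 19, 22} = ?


Mean = 17.8333
Variance = 53.1389
SD = sqrt(53.1389) = 7.2896

SD = 7.2896


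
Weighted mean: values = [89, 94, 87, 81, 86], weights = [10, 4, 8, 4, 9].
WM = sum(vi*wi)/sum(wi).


Numerator = 89*10 + 94*4 + 87*8 + 81*4 + 86*9 = 3060
Denominator = 10 + 4 + 8 + 4 + 9 = 35
WM = 3060/35 = 87.4286

WM = 87.4286


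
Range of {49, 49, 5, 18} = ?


Max = 49, Min = 5
Range = 49 - 5 = 44

Range = 44


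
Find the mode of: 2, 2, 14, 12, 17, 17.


Frequencies: 2:2, 12:1, 14:1, 17:2
Max frequency = 2
Mode = 2, 17

Mode = 2, 17


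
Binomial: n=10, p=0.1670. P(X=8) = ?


C(10,8) = 45
p^8 = 6.049671e-07
(1-p)^2 = 0.693889
P = 45 * 6.049671e-07 * 0.693889 = 1.8890e-05

P(X=8) = 1.8890e-05


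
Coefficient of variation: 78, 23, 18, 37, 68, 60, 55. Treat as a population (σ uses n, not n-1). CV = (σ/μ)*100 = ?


Mean = 48.4286
SD = 21.1718
CV = (21.1718/48.4286)*100 = 43.7176%

CV = 43.7176%


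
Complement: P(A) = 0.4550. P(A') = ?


P(not A) = 1 - 0.4550 = 0.5450

P(not A) = 0.5450


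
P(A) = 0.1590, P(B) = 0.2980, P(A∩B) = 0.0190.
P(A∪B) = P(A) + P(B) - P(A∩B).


P(A∪B) = 0.1590 + 0.2980 - 0.0190
= 0.4570 - 0.0190
= 0.4380

P(A∪B) = 0.4380


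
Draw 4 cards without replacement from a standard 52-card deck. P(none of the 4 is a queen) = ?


P(no queens) = (48/52) × (47/51) × (46/50) × (45/49)
= 0.7187

P = 0.7187


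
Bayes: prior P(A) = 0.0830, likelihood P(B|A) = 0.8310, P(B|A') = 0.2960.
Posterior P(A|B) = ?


P(B) = P(B|A)*P(A) + P(B|A')*P(A')
= 0.8310*0.0830 + 0.2960*0.9170
= 0.068973 + 0.271432 = 0.340405
P(A|B) = 0.068973/0.340405 = 0.2026

P(A|B) = 0.2026


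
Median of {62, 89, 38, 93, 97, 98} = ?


Sorted: 38, 62, 89, 93, 97, 98
n = 6 (even)
Middle values: 89 and 93
Median = (89+93)/2 = 91.0000

Median = 91.0000


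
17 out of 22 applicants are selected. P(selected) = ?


P = 17/22 = 0.7727

P = 0.7727


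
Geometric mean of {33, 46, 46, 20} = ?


Product = 33 × 46 × 46 × 20 = 1396560
GM = 1396560^(1/4) = 34.3768

GM = 34.3768


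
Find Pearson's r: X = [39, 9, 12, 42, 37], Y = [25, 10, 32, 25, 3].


Mean X = 27.8000, Mean Y = 19.0000
SD X = 14.246403, SD Y = 10.751744
Cov = -6.200000
r = -6.200000/(14.246403*10.751744) = -0.0405

r = -0.0405


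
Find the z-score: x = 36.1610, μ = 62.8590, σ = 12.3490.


z = (36.1610 - 62.8590)/12.3490
= -26.6980/12.3490
= -2.1620

z = -2.1620


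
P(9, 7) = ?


P(9,7) = 9!/2!
= 362880/2
= 181440

P(9,7) = 181440


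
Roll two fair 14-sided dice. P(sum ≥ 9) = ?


Total outcomes = 14×14 = 196
Favorable (sum ≥ 9): 168
P = 168/196 = 0.8571

P = 0.8571


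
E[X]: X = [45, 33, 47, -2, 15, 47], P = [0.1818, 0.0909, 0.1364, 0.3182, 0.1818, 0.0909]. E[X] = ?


E[X] = 45*0.1818 + 33*0.0909 + 47*0.1364 - 2*0.3182 + 15*0.1818 + 47*0.0909
= 8.1810 + 2.9997 + 6.4108 - 0.6364 + 2.7270 + 4.2723
= 23.9544

E[X] = 23.9544


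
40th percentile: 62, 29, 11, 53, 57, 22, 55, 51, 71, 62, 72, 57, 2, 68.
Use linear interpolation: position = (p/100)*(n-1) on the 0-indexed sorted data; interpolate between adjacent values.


Sorted: 2, 11, 22, 29, 51, 53, 55, 57, 57, 62, 62, 68, 71, 72
n = 14
Index = 40/100 * 13 = 5.2000
Lower = data[5] = 53, Upper = data[6] = 55
P40 = 53 + 0.2000*(2) = 53.4000

P40 = 53.4000


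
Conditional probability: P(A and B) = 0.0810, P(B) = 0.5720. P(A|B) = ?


P(A|B) = 0.0810/0.5720 = 0.1416

P(A|B) = 0.1416


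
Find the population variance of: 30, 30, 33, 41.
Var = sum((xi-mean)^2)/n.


Mean = 33.5000
Squared deviations: 12.2500, 12.2500, 0.2500, 56.2500
Sum = 81.0000
Variance = 81.0000/4 = 20.2500

Variance = 20.2500


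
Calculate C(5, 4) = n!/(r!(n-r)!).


C(5,4) = 5!/(4! × 1!)
= 120/(24 × 1)
= 5

C(5,4) = 5


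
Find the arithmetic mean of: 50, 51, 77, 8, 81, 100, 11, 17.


Sum = 50 + 51 + 77 + 8 + 81 + 100 + 11 + 17 = 395
n = 8
Mean = 395/8 = 49.3750

Mean = 49.3750


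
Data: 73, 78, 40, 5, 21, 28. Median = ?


Sorted: 5, 21, 28, 40, 73, 78
n = 6 (even)
Middle values: 28 and 40
Median = (28+40)/2 = 34.0000

Median = 34.0000


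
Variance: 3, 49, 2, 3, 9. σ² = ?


Mean = 13.2000
Squared deviations: 104.0400, 1281.6400, 125.4400, 104.0400, 17.6400
Sum = 1632.8000
Variance = 1632.8000/5 = 326.5600

Variance = 326.5600


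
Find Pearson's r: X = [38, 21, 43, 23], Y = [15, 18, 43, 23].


Mean X = 31.2500, Mean Y = 24.7500
SD X = 9.443913, SD Y = 10.917303
Cov = 58.062500
r = 58.062500/(9.443913*10.917303) = 0.5632

r = 0.5632


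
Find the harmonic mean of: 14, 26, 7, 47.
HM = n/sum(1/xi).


Sum of reciprocals = 1/14 + 1/26 + 1/7 + 1/47 = 0.274024
HM = 4/0.274024 = 14.5973

HM = 14.5973


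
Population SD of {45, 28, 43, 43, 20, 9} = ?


Mean = 31.3333
Variance = 182.8889
SD = sqrt(182.8889) = 13.5236

SD = 13.5236


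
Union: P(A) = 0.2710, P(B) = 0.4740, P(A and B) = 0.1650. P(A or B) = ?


P(A∪B) = 0.2710 + 0.4740 - 0.1650
= 0.7450 - 0.1650
= 0.5800

P(A∪B) = 0.5800


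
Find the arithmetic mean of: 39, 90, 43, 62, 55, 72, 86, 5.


Sum = 39 + 90 + 43 + 62 + 55 + 72 + 86 + 5 = 452
n = 8
Mean = 452/8 = 56.5000

Mean = 56.5000


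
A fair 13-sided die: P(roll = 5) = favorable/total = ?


Favorable outcomes (roll = 5): 1
Total outcomes = 13
P = 1/13 = 0.0769

P = 0.0769


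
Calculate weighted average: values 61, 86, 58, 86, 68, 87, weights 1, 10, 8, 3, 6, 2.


Numerator = 61*1 + 86*10 + 58*8 + 86*3 + 68*6 + 87*2 = 2225
Denominator = 1 + 10 + 8 + 3 + 6 + 2 = 30
WM = 2225/30 = 74.1667

WM = 74.1667


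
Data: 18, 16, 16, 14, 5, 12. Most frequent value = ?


Frequencies: 5:1, 12:1, 14:1, 16:2, 18:1
Max frequency = 2
Mode = 16

Mode = 16


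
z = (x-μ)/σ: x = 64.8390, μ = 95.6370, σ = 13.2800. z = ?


z = (64.8390 - 95.6370)/13.2800
= -30.7980/13.2800
= -2.3191

z = -2.3191


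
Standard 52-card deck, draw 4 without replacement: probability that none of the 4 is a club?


P(no clubs) = (39/52) × (38/51) × (37/50) × (36/49)
= 0.3038

P = 0.3038


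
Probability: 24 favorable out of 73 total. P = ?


P = 24/73 = 0.3288

P = 0.3288


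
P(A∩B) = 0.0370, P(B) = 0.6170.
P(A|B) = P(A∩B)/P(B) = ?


P(A|B) = 0.0370/0.6170 = 0.0600

P(A|B) = 0.0600


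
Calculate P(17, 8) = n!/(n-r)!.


P(17,8) = 17!/9!
= 355687428096000/362880
= 980179200

P(17,8) = 980179200


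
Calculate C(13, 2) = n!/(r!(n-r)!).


C(13,2) = 13!/(2! × 11!)
= 6227020800/(2 × 39916800)
= 78

C(13,2) = 78


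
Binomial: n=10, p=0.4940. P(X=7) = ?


C(10,7) = 120
p^7 = 0.007179
(1-p)^3 = 0.129554
P = 120 * 0.007179 * 0.129554 = 0.1116

P(X=7) = 0.1116


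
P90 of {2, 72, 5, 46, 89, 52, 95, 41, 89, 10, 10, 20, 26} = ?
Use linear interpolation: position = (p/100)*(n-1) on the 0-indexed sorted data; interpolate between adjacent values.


Sorted: 2, 5, 10, 10, 20, 26, 41, 46, 52, 72, 89, 89, 95
n = 13
Index = 90/100 * 12 = 10.8000
Lower = data[10] = 89, Upper = data[11] = 89
P90 = 89 + 0.8000*(0) = 89.0000

P90 = 89.0000


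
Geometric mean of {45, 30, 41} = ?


Product = 45 × 30 × 41 = 55350
GM = 55350^(1/3) = 38.1100

GM = 38.1100


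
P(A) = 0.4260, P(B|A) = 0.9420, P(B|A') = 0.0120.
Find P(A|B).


P(B) = P(B|A)*P(A) + P(B|A')*P(A')
= 0.9420*0.4260 + 0.0120*0.5740
= 0.401292 + 0.006888 = 0.408180
P(A|B) = 0.401292/0.408180 = 0.9831

P(A|B) = 0.9831


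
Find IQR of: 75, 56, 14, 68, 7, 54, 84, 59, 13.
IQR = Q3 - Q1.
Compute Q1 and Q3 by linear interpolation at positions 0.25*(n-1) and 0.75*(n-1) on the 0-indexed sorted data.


Sorted: 7, 13, 14, 54, 56, 59, 68, 75, 84
Q1 (25th %ile) = 14.0000
Q3 (75th %ile) = 68.0000
IQR = 68.0000 - 14.0000 = 54.0000

IQR = 54.0000


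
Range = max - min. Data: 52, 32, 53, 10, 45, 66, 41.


Max = 66, Min = 10
Range = 66 - 10 = 56

Range = 56


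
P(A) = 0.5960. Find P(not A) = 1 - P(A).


P(not A) = 1 - 0.5960 = 0.4040

P(not A) = 0.4040


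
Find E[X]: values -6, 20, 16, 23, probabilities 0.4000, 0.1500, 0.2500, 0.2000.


E[X] = -6*0.4000 + 20*0.1500 + 16*0.2500 + 23*0.2000
= -2.4000 + 3.0000 + 4.0000 + 4.6000
= 9.2000

E[X] = 9.2000


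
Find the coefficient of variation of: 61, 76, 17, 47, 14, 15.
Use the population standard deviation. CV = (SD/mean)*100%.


Mean = 38.3333
SD = 24.4926
CV = (24.4926/38.3333)*100 = 63.8938%

CV = 63.8938%


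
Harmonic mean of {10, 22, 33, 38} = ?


Sum of reciprocals = 1/10 + 1/22 + 1/33 + 1/38 = 0.202073
HM = 4/0.202073 = 19.7948

HM = 19.7948


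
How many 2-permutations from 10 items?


P(10,2) = 10!/8!
= 3628800/40320
= 90

P(10,2) = 90


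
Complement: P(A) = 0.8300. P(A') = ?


P(not A) = 1 - 0.8300 = 0.1700

P(not A) = 0.1700


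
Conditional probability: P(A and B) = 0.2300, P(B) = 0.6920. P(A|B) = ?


P(A|B) = 0.2300/0.6920 = 0.3324

P(A|B) = 0.3324


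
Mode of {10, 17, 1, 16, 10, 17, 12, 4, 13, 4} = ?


Frequencies: 1:1, 4:2, 10:2, 12:1, 13:1, 16:1, 17:2
Max frequency = 2
Mode = 4, 10, 17

Mode = 4, 10, 17


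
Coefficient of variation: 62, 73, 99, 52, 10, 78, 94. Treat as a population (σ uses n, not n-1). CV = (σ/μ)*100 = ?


Mean = 66.8571
SD = 27.7974
CV = (27.7974/66.8571)*100 = 41.5773%

CV = 41.5773%


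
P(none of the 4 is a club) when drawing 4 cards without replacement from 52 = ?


P(no clubs) = (39/52) × (38/51) × (37/50) × (36/49)
= 0.3038

P = 0.3038


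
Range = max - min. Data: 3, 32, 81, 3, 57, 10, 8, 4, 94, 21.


Max = 94, Min = 3
Range = 94 - 3 = 91

Range = 91


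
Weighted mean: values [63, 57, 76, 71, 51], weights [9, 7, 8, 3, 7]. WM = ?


Numerator = 63*9 + 57*7 + 76*8 + 71*3 + 51*7 = 2144
Denominator = 9 + 7 + 8 + 3 + 7 = 34
WM = 2144/34 = 63.0588

WM = 63.0588


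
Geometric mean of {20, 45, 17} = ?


Product = 20 × 45 × 17 = 15300
GM = 15300^(1/3) = 24.8255

GM = 24.8255


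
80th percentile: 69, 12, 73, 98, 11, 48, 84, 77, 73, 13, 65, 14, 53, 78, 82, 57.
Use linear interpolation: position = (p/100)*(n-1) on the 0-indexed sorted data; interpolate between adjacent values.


Sorted: 11, 12, 13, 14, 48, 53, 57, 65, 69, 73, 73, 77, 78, 82, 84, 98
n = 16
Index = 80/100 * 15 = 12.0000
Lower = data[12] = 78, Upper = data[13] = 82
P80 = 78 + 0*(4) = 78.0000

P80 = 78.0000


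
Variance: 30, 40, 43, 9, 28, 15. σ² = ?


Mean = 27.5000
Squared deviations: 6.2500, 156.2500, 240.2500, 342.2500, 0.2500, 156.2500
Sum = 901.5000
Variance = 901.5000/6 = 150.2500

Variance = 150.2500


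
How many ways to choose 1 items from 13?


C(13,1) = 13!/(1! × 12!)
= 6227020800/(1 × 479001600)
= 13

C(13,1) = 13


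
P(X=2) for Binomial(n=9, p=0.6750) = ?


C(9,2) = 36
p^2 = 0.455625
(1-p)^7 = 0.000383
P = 36 * 0.455625 * 0.000383 = 0.0063

P(X=2) = 0.0063


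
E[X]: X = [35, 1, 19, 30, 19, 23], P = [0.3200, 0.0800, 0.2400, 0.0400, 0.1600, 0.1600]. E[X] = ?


E[X] = 35*0.3200 + 1*0.0800 + 19*0.2400 + 30*0.0400 + 19*0.1600 + 23*0.1600
= 11.2000 + 0.0800 + 4.5600 + 1.2000 + 3.0400 + 3.6800
= 23.7600

E[X] = 23.7600


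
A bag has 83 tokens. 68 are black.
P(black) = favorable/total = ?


P = 68/83 = 0.8193

P = 0.8193


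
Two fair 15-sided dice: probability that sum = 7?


Total outcomes = 15×15 = 225
Favorable (sum = 7): 6
P = 6/225 = 0.0267

P = 0.0267


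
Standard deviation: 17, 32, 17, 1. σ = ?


Mean = 16.7500
Variance = 120.1875
SD = sqrt(120.1875) = 10.9630

SD = 10.9630


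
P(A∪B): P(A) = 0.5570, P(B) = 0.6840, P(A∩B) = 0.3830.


P(A∪B) = 0.5570 + 0.6840 - 0.3830
= 1.2410 - 0.3830
= 0.8580

P(A∪B) = 0.8580


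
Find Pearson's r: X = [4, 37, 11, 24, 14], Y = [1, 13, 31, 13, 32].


Mean X = 18.0000, Mean Y = 18.0000
SD X = 11.471704, SD Y = 11.865918
Cov = -6.800000
r = -6.800000/(11.471704*11.865918) = -0.0500

r = -0.0500
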